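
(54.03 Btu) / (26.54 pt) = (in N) 6.088e+06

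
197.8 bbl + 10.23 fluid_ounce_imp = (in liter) 3.145e+04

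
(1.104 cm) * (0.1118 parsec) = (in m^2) 3.809e+13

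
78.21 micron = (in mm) 0.07821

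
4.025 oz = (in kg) 0.1141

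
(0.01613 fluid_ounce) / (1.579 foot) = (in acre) 2.449e-10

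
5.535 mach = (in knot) 3664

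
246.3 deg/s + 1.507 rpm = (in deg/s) 255.3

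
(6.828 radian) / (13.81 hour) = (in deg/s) 0.007869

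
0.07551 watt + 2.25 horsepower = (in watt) 1678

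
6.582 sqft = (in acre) 0.0001511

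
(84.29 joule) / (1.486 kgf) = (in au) 3.866e-11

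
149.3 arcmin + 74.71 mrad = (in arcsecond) 2.437e+04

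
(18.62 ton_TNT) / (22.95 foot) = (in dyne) 1.114e+15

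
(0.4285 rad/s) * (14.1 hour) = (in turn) 3462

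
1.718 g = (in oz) 0.0606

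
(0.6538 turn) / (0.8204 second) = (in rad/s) 5.007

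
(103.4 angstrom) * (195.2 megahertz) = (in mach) 0.005928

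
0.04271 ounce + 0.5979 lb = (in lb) 0.6006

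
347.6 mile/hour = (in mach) 0.4564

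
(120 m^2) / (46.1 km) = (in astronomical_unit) 1.74e-14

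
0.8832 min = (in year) 1.68e-06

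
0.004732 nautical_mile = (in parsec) 2.84e-16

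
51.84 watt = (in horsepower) 0.06952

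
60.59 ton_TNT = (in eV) 1.582e+30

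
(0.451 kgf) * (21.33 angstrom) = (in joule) 9.434e-09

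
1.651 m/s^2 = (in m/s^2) 1.651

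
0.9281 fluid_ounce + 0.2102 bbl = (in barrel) 0.2104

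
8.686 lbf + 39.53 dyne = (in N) 38.64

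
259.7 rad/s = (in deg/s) 1.488e+04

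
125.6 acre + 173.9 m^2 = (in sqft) 5.473e+06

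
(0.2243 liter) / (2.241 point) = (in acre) 7.011e-05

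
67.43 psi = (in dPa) 4.649e+06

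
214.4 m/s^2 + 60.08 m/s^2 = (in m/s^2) 274.5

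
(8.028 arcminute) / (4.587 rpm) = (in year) 1.542e-10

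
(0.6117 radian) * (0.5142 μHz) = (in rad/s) 3.145e-07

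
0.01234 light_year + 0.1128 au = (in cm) 1.168e+16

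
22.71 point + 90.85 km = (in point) 2.575e+08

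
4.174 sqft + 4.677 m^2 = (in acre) 0.001252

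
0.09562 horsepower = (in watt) 71.3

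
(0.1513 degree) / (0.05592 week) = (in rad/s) 7.808e-08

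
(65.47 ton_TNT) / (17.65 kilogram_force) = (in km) 1.583e+06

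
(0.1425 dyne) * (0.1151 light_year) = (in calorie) 3.709e+08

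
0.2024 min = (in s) 12.14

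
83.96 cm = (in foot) 2.755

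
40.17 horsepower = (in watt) 2.995e+04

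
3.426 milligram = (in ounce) 0.0001208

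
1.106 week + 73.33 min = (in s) 6.733e+05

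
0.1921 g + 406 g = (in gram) 406.2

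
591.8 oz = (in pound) 36.99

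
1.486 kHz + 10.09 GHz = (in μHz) 1.009e+16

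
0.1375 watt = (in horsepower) 0.0001844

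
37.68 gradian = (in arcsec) 1.221e+05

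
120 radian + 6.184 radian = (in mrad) 1.262e+05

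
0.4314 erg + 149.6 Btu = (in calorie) 3.772e+04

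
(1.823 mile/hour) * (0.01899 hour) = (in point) 1.579e+05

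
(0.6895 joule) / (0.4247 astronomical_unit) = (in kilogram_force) 1.107e-12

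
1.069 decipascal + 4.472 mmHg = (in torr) 4.473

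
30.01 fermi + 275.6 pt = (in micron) 9.723e+04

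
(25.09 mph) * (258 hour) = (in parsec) 3.376e-10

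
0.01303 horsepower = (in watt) 9.716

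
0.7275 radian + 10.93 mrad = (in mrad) 738.4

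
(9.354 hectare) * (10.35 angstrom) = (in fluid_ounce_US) 3.274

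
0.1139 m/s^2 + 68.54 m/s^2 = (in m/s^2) 68.65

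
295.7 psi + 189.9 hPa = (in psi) 298.5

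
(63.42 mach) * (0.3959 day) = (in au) 0.004938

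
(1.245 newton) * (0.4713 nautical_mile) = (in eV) 6.783e+21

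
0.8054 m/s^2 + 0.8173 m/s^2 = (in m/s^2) 1.623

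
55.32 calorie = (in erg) 2.315e+09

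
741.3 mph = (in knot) 644.2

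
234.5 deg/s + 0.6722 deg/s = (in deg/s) 235.2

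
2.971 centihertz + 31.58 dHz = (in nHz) 3.188e+09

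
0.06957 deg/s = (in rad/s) 0.001214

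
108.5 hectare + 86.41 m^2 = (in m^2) 1.085e+06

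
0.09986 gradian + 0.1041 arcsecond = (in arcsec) 323.7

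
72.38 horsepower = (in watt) 5.397e+04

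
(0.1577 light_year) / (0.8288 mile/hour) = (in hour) 1.119e+12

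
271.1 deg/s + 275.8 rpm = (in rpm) 321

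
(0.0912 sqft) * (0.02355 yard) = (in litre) 0.1825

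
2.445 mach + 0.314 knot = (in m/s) 832.7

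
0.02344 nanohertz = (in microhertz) 2.344e-05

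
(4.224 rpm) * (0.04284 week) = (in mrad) 1.146e+07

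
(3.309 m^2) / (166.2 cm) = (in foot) 6.532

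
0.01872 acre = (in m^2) 75.76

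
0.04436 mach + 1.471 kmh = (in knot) 30.16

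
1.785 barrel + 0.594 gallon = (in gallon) 75.56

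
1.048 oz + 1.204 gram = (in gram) 30.91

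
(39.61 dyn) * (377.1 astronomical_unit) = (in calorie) 5.341e+09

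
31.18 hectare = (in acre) 77.05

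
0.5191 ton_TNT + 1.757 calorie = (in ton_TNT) 0.5191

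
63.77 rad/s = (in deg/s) 3654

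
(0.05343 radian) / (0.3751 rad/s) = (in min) 0.002374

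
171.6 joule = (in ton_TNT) 4.101e-08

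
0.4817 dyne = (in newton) 4.817e-06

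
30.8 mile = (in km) 49.57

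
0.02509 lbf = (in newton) 0.1116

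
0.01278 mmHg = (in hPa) 0.01704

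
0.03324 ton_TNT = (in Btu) 1.318e+05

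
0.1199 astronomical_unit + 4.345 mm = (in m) 1.794e+10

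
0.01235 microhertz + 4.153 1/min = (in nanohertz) 6.922e+07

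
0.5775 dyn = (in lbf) 1.298e-06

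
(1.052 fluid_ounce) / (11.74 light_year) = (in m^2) 2.801e-22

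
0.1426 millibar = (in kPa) 0.01426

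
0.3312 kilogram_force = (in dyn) 3.248e+05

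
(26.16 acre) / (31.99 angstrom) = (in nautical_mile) 1.787e+10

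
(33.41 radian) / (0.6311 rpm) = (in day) 0.005851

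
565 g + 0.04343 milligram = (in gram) 565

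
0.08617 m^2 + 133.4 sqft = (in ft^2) 134.3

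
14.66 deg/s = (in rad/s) 0.2559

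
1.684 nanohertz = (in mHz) 1.684e-06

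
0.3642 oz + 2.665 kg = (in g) 2675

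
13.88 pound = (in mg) 6.296e+06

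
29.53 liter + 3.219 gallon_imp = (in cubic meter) 0.04416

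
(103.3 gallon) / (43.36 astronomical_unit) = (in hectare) 6.028e-18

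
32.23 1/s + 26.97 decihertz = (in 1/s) 34.93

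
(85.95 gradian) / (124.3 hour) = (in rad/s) 3.017e-06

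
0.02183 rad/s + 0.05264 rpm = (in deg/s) 1.567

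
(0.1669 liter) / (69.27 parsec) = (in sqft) 8.405e-22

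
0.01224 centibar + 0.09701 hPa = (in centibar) 0.02194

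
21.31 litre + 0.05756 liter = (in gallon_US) 5.645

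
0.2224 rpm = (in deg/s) 1.334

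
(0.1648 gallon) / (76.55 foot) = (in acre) 6.607e-09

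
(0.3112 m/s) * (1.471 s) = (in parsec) 1.484e-17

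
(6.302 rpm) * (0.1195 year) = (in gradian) 1.583e+08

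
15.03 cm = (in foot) 0.4931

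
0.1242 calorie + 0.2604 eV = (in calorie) 0.1242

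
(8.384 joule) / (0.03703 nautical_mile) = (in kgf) 0.01247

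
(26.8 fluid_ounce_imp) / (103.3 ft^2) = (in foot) 0.0002603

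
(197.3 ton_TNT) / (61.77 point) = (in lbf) 8.516e+12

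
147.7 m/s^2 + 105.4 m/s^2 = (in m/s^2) 253.1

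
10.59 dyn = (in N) 0.0001059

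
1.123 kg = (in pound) 2.476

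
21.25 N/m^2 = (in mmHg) 0.1594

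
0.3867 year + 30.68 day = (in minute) 2.474e+05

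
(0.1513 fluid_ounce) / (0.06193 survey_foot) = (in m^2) 0.000237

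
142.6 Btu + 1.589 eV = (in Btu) 142.6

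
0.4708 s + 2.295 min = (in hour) 0.03838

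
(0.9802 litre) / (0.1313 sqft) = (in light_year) 8.494e-18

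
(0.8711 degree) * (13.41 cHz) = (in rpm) 0.01947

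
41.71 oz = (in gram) 1182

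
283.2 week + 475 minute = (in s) 1.713e+08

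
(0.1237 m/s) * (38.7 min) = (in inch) 1.131e+04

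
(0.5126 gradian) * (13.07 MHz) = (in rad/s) 1.052e+05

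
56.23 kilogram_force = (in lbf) 124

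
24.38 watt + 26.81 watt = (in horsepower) 0.06865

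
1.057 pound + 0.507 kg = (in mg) 9.864e+05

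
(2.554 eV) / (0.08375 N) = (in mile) 3.036e-21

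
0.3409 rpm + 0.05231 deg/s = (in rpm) 0.3496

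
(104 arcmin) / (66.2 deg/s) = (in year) 8.303e-10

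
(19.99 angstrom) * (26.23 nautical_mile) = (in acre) 2.4e-08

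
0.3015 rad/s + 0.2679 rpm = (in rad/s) 0.3296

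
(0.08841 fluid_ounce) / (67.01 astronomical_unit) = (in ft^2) 2.807e-18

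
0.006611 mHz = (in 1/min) 0.0003967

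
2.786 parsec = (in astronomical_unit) 5.747e+05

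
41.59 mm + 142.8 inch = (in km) 0.003669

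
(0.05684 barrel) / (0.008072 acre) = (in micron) 276.6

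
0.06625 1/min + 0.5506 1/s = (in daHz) 0.05517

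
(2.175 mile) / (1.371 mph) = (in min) 95.19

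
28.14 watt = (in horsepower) 0.03774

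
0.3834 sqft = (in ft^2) 0.3834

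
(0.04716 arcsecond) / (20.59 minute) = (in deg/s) 1.06e-08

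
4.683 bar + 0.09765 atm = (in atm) 4.719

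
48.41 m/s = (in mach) 0.1422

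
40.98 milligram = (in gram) 0.04098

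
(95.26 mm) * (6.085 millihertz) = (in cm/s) 0.05797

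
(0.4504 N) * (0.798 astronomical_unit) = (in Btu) 5.096e+07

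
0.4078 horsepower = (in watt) 304.1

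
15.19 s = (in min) 0.2532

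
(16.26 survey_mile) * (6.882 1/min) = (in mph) 6714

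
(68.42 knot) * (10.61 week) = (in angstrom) 2.259e+18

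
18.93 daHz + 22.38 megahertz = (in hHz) 2.238e+05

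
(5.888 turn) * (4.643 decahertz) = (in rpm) 1.64e+04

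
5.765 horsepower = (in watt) 4299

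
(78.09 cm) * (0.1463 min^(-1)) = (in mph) 0.004259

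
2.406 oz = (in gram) 68.21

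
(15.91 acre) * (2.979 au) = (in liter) 2.869e+19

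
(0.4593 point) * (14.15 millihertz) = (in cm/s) 0.0002293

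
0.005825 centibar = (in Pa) 5.825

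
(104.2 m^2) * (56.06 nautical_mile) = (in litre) 1.082e+10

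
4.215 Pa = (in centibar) 0.004215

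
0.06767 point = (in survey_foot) 7.832e-05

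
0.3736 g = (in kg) 0.0003736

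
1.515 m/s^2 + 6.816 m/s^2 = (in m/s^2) 8.331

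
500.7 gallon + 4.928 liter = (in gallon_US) 502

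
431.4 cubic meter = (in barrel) 2713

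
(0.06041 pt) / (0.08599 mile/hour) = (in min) 9.24e-06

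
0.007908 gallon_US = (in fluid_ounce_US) 1.012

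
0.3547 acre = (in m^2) 1435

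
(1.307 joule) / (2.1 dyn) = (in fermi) 6.224e+19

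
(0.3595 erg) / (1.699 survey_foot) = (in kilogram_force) 7.079e-09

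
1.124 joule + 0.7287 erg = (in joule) 1.124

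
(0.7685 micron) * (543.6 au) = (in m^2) 6.25e+07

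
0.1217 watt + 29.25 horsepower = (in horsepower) 29.25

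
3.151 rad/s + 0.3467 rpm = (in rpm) 30.44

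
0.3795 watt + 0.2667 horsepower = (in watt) 199.3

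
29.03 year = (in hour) 2.543e+05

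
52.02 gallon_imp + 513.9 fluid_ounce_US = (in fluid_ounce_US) 8510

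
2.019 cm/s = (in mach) 5.93e-05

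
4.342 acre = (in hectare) 1.757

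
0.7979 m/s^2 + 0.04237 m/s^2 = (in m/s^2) 0.8403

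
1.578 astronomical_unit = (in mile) 1.467e+08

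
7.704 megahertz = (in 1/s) 7.704e+06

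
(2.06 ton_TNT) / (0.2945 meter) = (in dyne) 2.927e+15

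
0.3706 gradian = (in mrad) 5.821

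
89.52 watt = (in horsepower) 0.12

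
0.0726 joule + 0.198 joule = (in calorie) 0.06467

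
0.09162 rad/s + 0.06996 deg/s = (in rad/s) 0.09284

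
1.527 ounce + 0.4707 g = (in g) 43.76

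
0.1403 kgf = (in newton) 1.376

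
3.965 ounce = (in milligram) 1.124e+05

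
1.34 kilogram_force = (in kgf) 1.34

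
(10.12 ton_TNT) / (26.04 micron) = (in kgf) 1.658e+14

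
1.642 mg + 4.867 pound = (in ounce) 77.87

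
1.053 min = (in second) 63.18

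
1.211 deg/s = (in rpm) 0.2018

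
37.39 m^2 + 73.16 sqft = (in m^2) 44.19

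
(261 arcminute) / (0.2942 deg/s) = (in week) 2.445e-05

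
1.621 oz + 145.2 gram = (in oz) 6.743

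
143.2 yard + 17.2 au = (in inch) 1.013e+14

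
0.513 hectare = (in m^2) 5130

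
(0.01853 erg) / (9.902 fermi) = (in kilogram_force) 1.908e+04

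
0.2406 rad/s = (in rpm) 2.298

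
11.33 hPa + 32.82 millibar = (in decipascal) 4.415e+04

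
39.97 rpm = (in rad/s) 4.186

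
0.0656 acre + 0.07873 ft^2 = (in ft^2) 2858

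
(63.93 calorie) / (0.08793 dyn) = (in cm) 3.042e+10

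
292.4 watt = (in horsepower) 0.3921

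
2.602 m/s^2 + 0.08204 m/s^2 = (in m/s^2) 2.684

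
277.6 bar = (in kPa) 2.776e+04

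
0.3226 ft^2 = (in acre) 7.406e-06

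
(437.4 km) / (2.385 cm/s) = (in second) 1.834e+07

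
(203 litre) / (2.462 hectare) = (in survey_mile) 5.123e-09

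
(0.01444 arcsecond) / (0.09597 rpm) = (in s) 6.966e-06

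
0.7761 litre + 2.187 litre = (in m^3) 0.002963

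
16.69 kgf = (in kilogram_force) 16.69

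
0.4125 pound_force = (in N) 1.835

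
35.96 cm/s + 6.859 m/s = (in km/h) 25.99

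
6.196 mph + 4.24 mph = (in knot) 9.069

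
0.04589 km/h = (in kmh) 0.04589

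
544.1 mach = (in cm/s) 1.853e+07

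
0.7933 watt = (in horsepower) 0.001064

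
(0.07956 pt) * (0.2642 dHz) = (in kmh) 2.67e-06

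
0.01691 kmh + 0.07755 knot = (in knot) 0.08668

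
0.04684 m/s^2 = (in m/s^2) 0.04684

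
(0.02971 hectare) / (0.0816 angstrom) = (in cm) 3.641e+15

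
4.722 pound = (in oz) 75.55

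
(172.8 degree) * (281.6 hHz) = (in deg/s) 4.866e+06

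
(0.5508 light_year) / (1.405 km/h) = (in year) 4.234e+08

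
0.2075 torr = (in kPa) 0.02766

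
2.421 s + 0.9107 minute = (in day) 0.0006605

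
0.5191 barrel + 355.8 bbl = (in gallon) 1.497e+04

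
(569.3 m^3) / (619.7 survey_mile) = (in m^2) 0.0005708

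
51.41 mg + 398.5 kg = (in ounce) 1.406e+04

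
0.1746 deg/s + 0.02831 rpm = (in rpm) 0.05741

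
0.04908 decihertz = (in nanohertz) 4.908e+06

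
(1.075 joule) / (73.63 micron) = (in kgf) 1489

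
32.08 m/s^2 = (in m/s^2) 32.08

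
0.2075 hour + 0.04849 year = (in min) 2.55e+04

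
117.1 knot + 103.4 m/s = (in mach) 0.4806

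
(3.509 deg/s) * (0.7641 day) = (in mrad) 4.043e+06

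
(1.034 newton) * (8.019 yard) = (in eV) 4.732e+19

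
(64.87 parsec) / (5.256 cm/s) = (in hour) 1.058e+16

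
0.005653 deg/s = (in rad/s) 9.866e-05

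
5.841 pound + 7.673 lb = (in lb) 13.51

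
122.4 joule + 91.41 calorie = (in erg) 5.049e+09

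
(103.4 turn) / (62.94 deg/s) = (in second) 591.4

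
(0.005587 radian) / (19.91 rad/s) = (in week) 4.64e-10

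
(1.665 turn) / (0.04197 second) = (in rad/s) 249.3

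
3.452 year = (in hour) 3.024e+04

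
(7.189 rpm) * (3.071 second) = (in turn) 0.368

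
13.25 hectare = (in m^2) 1.325e+05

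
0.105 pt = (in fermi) 3.704e+10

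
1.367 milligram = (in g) 0.001367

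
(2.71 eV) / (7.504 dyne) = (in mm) 5.786e-12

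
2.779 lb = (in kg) 1.261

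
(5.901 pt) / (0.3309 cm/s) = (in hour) 0.0001748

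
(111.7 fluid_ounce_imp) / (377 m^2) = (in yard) 9.206e-06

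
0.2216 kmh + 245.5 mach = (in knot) 1.625e+05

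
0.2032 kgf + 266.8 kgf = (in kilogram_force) 267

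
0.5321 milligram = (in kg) 5.321e-07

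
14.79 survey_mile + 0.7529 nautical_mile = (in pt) 7.142e+07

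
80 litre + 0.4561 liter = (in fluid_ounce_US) 2721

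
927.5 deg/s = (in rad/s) 16.19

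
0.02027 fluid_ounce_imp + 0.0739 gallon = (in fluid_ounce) 9.479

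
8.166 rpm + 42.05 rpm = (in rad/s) 5.259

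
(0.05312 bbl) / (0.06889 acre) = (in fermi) 3.029e+10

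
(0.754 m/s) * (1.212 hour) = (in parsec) 1.066e-13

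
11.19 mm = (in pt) 31.72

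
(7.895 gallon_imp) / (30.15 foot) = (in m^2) 0.003906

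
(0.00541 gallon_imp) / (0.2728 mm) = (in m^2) 0.09016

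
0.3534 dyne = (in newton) 3.534e-06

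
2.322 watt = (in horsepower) 0.003114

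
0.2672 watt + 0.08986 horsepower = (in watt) 67.28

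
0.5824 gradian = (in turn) 0.001456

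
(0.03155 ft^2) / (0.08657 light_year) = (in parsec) 1.16e-34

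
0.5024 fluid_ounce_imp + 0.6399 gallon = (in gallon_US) 0.6437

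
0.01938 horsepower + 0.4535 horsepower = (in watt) 352.6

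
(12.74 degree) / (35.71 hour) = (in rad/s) 1.73e-06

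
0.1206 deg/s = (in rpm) 0.0201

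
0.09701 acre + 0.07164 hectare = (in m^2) 1109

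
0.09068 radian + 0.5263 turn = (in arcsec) 7.008e+05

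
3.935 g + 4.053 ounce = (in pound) 0.262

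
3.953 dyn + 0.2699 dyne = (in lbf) 9.493e-06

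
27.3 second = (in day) 0.000316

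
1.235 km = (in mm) 1.235e+06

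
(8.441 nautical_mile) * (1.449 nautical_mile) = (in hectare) 4195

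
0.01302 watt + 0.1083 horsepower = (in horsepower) 0.1083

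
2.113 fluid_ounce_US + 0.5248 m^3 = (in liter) 524.9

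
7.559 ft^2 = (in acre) 0.0001735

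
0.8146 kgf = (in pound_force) 1.796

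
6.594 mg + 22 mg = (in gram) 0.02859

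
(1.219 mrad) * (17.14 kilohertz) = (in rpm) 199.5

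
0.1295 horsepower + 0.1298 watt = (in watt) 96.7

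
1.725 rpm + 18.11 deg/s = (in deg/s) 28.46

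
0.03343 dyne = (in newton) 3.343e-07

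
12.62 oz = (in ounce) 12.62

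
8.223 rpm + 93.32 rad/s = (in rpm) 899.4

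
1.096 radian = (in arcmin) 3768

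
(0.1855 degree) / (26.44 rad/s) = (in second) 0.0001225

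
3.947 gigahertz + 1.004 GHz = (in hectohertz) 4.951e+07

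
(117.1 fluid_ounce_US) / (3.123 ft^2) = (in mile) 7.417e-06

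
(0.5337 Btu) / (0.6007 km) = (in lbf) 0.2107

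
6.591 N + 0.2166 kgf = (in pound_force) 1.959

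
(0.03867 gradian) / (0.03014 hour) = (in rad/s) 5.598e-06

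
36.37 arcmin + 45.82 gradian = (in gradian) 46.49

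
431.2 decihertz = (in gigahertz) 4.312e-08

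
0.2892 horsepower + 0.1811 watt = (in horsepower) 0.2894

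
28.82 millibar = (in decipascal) 2.882e+04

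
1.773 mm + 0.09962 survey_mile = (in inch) 6312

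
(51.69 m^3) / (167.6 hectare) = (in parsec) 9.995e-22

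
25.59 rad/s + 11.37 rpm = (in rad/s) 26.78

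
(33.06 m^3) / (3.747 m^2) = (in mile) 0.005482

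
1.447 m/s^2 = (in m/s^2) 1.447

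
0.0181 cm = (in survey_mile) 1.125e-07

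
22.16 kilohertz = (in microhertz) 2.216e+10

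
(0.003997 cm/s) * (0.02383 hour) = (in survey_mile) 2.131e-06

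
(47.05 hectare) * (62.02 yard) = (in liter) 2.668e+10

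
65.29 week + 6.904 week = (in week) 72.19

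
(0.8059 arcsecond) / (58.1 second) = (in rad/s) 6.725e-08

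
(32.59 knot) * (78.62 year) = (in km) 4.157e+07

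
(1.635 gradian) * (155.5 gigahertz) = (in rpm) 3.814e+10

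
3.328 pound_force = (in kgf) 1.51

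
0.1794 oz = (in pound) 0.01121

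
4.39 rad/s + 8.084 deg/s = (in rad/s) 4.531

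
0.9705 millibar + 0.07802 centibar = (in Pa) 175.1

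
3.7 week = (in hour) 621.6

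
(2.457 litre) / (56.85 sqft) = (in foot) 0.001526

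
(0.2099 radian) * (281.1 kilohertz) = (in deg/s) 3.381e+06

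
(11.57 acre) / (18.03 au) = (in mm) 1.736e-05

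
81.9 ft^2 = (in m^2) 7.609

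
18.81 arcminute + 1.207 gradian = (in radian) 0.02443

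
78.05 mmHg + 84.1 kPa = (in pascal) 9.451e+04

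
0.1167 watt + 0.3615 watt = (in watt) 0.4782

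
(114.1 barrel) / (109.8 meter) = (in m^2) 0.1652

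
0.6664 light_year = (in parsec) 0.2043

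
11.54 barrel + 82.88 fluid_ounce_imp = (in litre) 1837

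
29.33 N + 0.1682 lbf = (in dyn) 3.008e+06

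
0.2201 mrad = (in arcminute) 0.7566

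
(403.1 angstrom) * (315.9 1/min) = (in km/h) 7.64e-07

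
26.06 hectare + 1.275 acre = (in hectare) 26.58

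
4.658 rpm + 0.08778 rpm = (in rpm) 4.746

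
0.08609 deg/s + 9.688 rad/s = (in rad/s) 9.69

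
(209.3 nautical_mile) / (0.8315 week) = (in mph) 1.724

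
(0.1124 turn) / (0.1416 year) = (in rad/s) 1.582e-07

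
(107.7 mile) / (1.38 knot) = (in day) 2.826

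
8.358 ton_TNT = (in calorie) 8.358e+09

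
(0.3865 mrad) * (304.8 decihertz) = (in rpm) 0.1125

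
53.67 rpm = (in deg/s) 322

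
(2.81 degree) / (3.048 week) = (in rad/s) 2.66e-08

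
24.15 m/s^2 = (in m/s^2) 24.15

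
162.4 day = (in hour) 3898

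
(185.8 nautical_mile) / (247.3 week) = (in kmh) 0.008282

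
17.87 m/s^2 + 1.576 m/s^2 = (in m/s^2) 19.45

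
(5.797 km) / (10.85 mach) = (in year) 4.976e-08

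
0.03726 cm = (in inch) 0.01467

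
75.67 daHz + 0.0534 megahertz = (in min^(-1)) 3.249e+06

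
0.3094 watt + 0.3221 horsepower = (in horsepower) 0.3225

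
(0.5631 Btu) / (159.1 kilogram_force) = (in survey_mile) 0.0002366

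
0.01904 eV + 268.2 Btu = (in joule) 2.83e+05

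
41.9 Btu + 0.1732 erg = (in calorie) 1.057e+04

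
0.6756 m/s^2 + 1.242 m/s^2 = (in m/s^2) 1.918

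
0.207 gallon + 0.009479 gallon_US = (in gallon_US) 0.2165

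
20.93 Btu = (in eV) 1.378e+23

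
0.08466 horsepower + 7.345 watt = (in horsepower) 0.09451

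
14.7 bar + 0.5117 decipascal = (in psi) 213.2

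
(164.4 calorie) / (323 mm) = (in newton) 2130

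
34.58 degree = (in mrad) 603.5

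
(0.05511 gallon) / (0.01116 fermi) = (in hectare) 1.869e+09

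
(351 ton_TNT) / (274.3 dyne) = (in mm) 5.354e+17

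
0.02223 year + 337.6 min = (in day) 8.348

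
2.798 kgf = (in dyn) 2.744e+06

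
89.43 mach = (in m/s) 3.045e+04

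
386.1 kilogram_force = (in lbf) 851.2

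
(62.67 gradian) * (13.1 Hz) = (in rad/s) 12.9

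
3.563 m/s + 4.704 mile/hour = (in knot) 11.01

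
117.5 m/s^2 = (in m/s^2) 117.5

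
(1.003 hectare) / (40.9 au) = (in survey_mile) 1.019e-12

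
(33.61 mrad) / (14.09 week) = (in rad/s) 3.944e-09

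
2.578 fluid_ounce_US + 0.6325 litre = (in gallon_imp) 0.1559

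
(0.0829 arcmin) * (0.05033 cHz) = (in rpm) 1.159e-07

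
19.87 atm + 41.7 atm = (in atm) 61.57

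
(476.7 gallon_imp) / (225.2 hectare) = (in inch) 3.789e-05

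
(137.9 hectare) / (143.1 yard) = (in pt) 2.987e+07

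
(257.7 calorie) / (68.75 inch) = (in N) 617.4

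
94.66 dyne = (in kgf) 9.653e-05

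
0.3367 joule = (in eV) 2.102e+18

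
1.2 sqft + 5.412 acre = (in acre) 5.412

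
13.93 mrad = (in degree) 0.7981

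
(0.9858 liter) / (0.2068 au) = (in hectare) 3.186e-18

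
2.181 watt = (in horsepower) 0.002925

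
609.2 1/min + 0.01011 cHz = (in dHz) 101.5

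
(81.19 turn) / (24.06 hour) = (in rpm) 0.05624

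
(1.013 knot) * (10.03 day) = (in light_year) 4.774e-11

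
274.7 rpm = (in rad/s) 28.77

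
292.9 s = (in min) 4.882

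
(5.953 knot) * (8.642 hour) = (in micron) 9.528e+10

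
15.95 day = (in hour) 382.8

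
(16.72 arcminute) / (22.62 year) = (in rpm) 6.511e-11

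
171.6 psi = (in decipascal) 1.183e+07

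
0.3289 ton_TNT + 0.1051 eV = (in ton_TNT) 0.3289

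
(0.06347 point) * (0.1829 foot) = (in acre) 3.084e-10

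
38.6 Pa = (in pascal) 38.6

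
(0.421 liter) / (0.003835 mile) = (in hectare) 6.821e-09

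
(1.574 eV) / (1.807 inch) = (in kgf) 5.603e-19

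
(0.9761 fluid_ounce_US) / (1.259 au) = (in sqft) 1.65e-15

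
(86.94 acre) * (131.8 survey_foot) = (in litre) 1.413e+10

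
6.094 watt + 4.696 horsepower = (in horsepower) 4.704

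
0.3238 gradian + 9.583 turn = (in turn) 9.584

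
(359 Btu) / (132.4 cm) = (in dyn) 2.861e+10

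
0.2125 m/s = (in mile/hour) 0.4753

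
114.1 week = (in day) 798.7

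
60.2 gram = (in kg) 0.0602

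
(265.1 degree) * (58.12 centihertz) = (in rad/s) 2.689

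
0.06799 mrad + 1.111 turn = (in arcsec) 1.44e+06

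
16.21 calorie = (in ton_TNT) 1.621e-08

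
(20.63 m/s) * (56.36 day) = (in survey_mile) 6.242e+04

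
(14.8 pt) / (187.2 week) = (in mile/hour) 1.032e-10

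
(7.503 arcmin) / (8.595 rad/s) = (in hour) 7.054e-08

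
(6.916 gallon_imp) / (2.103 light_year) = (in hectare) 1.58e-22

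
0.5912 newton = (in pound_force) 0.1329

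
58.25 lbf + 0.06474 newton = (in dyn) 2.592e+07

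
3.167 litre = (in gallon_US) 0.8366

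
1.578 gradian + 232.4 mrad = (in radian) 0.2572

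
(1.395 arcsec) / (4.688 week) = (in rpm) 2.278e-11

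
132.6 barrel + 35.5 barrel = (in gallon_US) 7060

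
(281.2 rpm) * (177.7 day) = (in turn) 7.196e+07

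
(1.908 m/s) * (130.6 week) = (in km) 1.507e+05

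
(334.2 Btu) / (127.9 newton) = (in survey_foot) 9045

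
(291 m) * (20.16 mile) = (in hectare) 944.1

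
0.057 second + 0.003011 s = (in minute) 0.001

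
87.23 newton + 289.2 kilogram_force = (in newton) 2923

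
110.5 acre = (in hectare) 44.72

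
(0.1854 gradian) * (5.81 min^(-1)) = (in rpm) 0.002693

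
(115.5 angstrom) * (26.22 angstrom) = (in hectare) 3.028e-21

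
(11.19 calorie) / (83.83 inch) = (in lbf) 4.943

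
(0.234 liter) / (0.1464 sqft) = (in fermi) 1.72e+13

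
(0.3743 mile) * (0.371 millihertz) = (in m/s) 0.2235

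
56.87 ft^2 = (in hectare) 0.0005283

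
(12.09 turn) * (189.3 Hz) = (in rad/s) 1.438e+04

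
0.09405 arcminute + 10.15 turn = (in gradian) 4060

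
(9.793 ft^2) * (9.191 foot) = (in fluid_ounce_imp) 8.97e+04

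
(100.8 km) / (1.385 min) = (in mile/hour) 2713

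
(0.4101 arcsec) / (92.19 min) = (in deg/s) 2.059e-08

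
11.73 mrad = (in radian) 0.01173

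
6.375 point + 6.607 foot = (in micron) 2.016e+06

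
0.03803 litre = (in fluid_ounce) 1.286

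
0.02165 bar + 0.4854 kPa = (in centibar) 2.65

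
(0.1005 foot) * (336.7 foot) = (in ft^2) 33.84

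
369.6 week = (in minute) 3.726e+06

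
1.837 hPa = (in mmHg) 1.378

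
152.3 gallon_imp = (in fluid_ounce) 2.341e+04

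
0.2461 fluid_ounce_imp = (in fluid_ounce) 0.2364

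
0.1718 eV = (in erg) 2.753e-13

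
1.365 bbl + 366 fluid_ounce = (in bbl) 1.433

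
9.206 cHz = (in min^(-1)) 5.524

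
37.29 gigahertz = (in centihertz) 3.729e+12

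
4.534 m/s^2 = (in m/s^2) 4.534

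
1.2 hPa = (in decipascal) 1200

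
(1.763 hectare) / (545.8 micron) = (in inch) 1.272e+09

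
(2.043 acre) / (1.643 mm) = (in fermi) 5.032e+21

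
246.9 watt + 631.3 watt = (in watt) 878.2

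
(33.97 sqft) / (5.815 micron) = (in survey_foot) 1.781e+06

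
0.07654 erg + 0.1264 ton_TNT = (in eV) 3.301e+27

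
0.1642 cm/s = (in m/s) 0.001642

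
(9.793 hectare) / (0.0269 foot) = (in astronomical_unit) 7.984e-05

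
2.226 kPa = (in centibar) 2.226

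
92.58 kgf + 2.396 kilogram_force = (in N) 931.4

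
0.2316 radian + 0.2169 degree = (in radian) 0.2354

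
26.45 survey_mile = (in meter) 4.257e+04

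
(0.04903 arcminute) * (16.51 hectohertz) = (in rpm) 0.2249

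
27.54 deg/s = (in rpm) 4.59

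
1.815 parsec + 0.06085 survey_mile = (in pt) 1.588e+20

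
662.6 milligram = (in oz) 0.02337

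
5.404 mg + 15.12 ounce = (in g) 428.7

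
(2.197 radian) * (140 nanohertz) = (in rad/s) 3.076e-07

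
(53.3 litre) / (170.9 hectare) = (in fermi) 3.119e+07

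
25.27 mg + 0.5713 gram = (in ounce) 0.02104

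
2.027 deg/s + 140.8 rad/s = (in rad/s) 140.8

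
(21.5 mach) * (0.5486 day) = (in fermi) 3.47e+23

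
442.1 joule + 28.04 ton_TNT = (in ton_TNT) 28.04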